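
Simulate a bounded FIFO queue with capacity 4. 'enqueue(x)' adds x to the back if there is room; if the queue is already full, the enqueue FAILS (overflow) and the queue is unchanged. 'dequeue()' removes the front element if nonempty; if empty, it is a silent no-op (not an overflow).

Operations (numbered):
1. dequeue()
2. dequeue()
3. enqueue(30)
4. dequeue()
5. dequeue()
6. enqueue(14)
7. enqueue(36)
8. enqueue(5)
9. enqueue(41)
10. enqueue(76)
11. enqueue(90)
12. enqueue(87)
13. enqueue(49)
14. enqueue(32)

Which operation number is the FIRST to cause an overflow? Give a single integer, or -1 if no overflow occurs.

1. dequeue(): empty, no-op, size=0
2. dequeue(): empty, no-op, size=0
3. enqueue(30): size=1
4. dequeue(): size=0
5. dequeue(): empty, no-op, size=0
6. enqueue(14): size=1
7. enqueue(36): size=2
8. enqueue(5): size=3
9. enqueue(41): size=4
10. enqueue(76): size=4=cap → OVERFLOW (fail)
11. enqueue(90): size=4=cap → OVERFLOW (fail)
12. enqueue(87): size=4=cap → OVERFLOW (fail)
13. enqueue(49): size=4=cap → OVERFLOW (fail)
14. enqueue(32): size=4=cap → OVERFLOW (fail)

Answer: 10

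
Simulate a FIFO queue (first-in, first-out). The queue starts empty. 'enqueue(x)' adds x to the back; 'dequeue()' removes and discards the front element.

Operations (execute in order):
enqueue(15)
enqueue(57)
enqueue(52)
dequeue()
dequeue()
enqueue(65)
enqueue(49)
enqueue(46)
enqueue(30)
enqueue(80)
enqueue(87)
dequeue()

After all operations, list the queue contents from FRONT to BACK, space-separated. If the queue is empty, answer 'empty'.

enqueue(15): [15]
enqueue(57): [15, 57]
enqueue(52): [15, 57, 52]
dequeue(): [57, 52]
dequeue(): [52]
enqueue(65): [52, 65]
enqueue(49): [52, 65, 49]
enqueue(46): [52, 65, 49, 46]
enqueue(30): [52, 65, 49, 46, 30]
enqueue(80): [52, 65, 49, 46, 30, 80]
enqueue(87): [52, 65, 49, 46, 30, 80, 87]
dequeue(): [65, 49, 46, 30, 80, 87]

Answer: 65 49 46 30 80 87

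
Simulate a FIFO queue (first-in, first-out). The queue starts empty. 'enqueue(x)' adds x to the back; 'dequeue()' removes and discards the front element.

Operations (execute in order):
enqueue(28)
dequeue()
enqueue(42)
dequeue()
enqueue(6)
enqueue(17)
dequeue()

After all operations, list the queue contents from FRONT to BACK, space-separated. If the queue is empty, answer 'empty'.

enqueue(28): [28]
dequeue(): []
enqueue(42): [42]
dequeue(): []
enqueue(6): [6]
enqueue(17): [6, 17]
dequeue(): [17]

Answer: 17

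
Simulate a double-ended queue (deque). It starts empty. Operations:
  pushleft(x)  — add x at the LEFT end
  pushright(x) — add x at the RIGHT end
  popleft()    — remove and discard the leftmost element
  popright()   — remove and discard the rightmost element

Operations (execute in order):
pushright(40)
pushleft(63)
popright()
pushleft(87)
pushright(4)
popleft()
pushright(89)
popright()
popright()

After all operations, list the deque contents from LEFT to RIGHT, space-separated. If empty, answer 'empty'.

Answer: 63

Derivation:
pushright(40): [40]
pushleft(63): [63, 40]
popright(): [63]
pushleft(87): [87, 63]
pushright(4): [87, 63, 4]
popleft(): [63, 4]
pushright(89): [63, 4, 89]
popright(): [63, 4]
popright(): [63]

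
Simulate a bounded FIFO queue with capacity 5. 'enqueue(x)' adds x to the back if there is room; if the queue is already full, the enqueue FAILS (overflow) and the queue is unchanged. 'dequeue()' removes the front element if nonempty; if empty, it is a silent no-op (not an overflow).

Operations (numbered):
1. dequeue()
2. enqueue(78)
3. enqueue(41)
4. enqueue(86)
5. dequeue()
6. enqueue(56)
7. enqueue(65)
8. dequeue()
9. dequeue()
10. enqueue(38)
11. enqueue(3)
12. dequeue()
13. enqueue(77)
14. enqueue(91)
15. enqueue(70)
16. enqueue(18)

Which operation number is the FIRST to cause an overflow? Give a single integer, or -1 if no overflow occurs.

Answer: 15

Derivation:
1. dequeue(): empty, no-op, size=0
2. enqueue(78): size=1
3. enqueue(41): size=2
4. enqueue(86): size=3
5. dequeue(): size=2
6. enqueue(56): size=3
7. enqueue(65): size=4
8. dequeue(): size=3
9. dequeue(): size=2
10. enqueue(38): size=3
11. enqueue(3): size=4
12. dequeue(): size=3
13. enqueue(77): size=4
14. enqueue(91): size=5
15. enqueue(70): size=5=cap → OVERFLOW (fail)
16. enqueue(18): size=5=cap → OVERFLOW (fail)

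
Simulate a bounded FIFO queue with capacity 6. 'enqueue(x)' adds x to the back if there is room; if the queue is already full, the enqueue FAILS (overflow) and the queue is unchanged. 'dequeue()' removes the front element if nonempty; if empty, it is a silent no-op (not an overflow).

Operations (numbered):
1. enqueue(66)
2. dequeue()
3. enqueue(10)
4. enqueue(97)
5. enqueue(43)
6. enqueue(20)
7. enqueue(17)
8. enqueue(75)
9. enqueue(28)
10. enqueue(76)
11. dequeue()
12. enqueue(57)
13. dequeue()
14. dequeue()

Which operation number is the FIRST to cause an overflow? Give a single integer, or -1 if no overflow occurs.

Answer: 9

Derivation:
1. enqueue(66): size=1
2. dequeue(): size=0
3. enqueue(10): size=1
4. enqueue(97): size=2
5. enqueue(43): size=3
6. enqueue(20): size=4
7. enqueue(17): size=5
8. enqueue(75): size=6
9. enqueue(28): size=6=cap → OVERFLOW (fail)
10. enqueue(76): size=6=cap → OVERFLOW (fail)
11. dequeue(): size=5
12. enqueue(57): size=6
13. dequeue(): size=5
14. dequeue(): size=4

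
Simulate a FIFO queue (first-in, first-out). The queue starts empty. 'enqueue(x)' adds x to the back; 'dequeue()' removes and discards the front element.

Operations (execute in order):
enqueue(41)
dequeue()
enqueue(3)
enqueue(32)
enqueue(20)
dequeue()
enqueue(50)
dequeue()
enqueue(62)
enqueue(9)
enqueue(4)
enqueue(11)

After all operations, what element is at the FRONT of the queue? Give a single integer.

enqueue(41): queue = [41]
dequeue(): queue = []
enqueue(3): queue = [3]
enqueue(32): queue = [3, 32]
enqueue(20): queue = [3, 32, 20]
dequeue(): queue = [32, 20]
enqueue(50): queue = [32, 20, 50]
dequeue(): queue = [20, 50]
enqueue(62): queue = [20, 50, 62]
enqueue(9): queue = [20, 50, 62, 9]
enqueue(4): queue = [20, 50, 62, 9, 4]
enqueue(11): queue = [20, 50, 62, 9, 4, 11]

Answer: 20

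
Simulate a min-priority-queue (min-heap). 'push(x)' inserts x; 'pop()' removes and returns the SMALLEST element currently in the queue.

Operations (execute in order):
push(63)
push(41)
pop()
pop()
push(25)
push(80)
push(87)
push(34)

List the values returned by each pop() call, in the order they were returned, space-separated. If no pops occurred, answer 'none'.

push(63): heap contents = [63]
push(41): heap contents = [41, 63]
pop() → 41: heap contents = [63]
pop() → 63: heap contents = []
push(25): heap contents = [25]
push(80): heap contents = [25, 80]
push(87): heap contents = [25, 80, 87]
push(34): heap contents = [25, 34, 80, 87]

Answer: 41 63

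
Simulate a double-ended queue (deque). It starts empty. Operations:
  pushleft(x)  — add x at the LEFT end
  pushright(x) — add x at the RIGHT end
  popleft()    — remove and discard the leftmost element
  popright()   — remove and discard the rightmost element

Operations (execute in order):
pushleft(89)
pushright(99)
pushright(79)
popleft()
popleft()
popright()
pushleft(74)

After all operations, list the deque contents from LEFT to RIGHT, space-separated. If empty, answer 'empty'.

pushleft(89): [89]
pushright(99): [89, 99]
pushright(79): [89, 99, 79]
popleft(): [99, 79]
popleft(): [79]
popright(): []
pushleft(74): [74]

Answer: 74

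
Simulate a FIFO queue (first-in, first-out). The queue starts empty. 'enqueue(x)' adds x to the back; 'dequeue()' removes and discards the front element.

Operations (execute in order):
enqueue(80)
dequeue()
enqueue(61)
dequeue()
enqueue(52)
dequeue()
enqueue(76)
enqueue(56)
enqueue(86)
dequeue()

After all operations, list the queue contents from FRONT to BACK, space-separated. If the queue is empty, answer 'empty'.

enqueue(80): [80]
dequeue(): []
enqueue(61): [61]
dequeue(): []
enqueue(52): [52]
dequeue(): []
enqueue(76): [76]
enqueue(56): [76, 56]
enqueue(86): [76, 56, 86]
dequeue(): [56, 86]

Answer: 56 86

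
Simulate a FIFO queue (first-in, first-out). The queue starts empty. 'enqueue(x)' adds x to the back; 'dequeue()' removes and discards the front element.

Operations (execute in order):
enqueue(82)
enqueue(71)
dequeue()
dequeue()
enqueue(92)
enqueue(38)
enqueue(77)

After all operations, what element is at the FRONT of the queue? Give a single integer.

enqueue(82): queue = [82]
enqueue(71): queue = [82, 71]
dequeue(): queue = [71]
dequeue(): queue = []
enqueue(92): queue = [92]
enqueue(38): queue = [92, 38]
enqueue(77): queue = [92, 38, 77]

Answer: 92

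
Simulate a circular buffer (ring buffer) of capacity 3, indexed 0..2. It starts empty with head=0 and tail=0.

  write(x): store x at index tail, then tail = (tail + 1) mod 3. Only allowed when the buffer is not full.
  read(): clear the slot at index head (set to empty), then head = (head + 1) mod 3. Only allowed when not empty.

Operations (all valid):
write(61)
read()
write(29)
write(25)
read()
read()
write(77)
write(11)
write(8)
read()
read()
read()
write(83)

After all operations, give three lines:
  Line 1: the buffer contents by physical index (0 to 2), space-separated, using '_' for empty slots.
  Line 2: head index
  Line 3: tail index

Answer: 83 _ _
0
1

Derivation:
write(61): buf=[61 _ _], head=0, tail=1, size=1
read(): buf=[_ _ _], head=1, tail=1, size=0
write(29): buf=[_ 29 _], head=1, tail=2, size=1
write(25): buf=[_ 29 25], head=1, tail=0, size=2
read(): buf=[_ _ 25], head=2, tail=0, size=1
read(): buf=[_ _ _], head=0, tail=0, size=0
write(77): buf=[77 _ _], head=0, tail=1, size=1
write(11): buf=[77 11 _], head=0, tail=2, size=2
write(8): buf=[77 11 8], head=0, tail=0, size=3
read(): buf=[_ 11 8], head=1, tail=0, size=2
read(): buf=[_ _ 8], head=2, tail=0, size=1
read(): buf=[_ _ _], head=0, tail=0, size=0
write(83): buf=[83 _ _], head=0, tail=1, size=1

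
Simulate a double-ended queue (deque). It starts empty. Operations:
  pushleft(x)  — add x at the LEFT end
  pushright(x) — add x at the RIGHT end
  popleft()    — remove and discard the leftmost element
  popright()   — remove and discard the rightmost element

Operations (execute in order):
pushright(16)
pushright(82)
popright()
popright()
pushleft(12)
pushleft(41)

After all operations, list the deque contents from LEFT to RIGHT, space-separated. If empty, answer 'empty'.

Answer: 41 12

Derivation:
pushright(16): [16]
pushright(82): [16, 82]
popright(): [16]
popright(): []
pushleft(12): [12]
pushleft(41): [41, 12]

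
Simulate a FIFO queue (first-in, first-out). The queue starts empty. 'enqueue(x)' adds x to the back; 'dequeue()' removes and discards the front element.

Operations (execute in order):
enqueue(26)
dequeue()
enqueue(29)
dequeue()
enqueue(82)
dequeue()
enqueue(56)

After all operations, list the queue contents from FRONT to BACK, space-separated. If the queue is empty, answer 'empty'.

enqueue(26): [26]
dequeue(): []
enqueue(29): [29]
dequeue(): []
enqueue(82): [82]
dequeue(): []
enqueue(56): [56]

Answer: 56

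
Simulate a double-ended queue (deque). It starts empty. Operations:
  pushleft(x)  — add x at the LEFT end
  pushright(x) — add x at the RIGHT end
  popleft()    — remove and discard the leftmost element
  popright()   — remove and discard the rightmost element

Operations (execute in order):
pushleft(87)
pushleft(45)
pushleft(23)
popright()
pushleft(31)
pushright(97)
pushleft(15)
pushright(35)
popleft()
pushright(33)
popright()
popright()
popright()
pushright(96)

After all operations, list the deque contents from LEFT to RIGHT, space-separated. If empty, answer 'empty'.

pushleft(87): [87]
pushleft(45): [45, 87]
pushleft(23): [23, 45, 87]
popright(): [23, 45]
pushleft(31): [31, 23, 45]
pushright(97): [31, 23, 45, 97]
pushleft(15): [15, 31, 23, 45, 97]
pushright(35): [15, 31, 23, 45, 97, 35]
popleft(): [31, 23, 45, 97, 35]
pushright(33): [31, 23, 45, 97, 35, 33]
popright(): [31, 23, 45, 97, 35]
popright(): [31, 23, 45, 97]
popright(): [31, 23, 45]
pushright(96): [31, 23, 45, 96]

Answer: 31 23 45 96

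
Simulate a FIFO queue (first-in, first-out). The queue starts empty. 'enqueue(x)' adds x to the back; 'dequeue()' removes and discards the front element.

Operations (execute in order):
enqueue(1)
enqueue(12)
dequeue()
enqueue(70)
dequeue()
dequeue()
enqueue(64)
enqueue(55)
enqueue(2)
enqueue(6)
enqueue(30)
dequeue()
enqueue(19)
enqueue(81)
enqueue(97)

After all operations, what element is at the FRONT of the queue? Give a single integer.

enqueue(1): queue = [1]
enqueue(12): queue = [1, 12]
dequeue(): queue = [12]
enqueue(70): queue = [12, 70]
dequeue(): queue = [70]
dequeue(): queue = []
enqueue(64): queue = [64]
enqueue(55): queue = [64, 55]
enqueue(2): queue = [64, 55, 2]
enqueue(6): queue = [64, 55, 2, 6]
enqueue(30): queue = [64, 55, 2, 6, 30]
dequeue(): queue = [55, 2, 6, 30]
enqueue(19): queue = [55, 2, 6, 30, 19]
enqueue(81): queue = [55, 2, 6, 30, 19, 81]
enqueue(97): queue = [55, 2, 6, 30, 19, 81, 97]

Answer: 55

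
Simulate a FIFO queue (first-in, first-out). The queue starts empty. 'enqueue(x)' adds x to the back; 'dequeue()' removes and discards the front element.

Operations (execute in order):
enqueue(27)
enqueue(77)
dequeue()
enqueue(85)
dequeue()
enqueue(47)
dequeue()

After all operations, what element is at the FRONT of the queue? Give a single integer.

Answer: 47

Derivation:
enqueue(27): queue = [27]
enqueue(77): queue = [27, 77]
dequeue(): queue = [77]
enqueue(85): queue = [77, 85]
dequeue(): queue = [85]
enqueue(47): queue = [85, 47]
dequeue(): queue = [47]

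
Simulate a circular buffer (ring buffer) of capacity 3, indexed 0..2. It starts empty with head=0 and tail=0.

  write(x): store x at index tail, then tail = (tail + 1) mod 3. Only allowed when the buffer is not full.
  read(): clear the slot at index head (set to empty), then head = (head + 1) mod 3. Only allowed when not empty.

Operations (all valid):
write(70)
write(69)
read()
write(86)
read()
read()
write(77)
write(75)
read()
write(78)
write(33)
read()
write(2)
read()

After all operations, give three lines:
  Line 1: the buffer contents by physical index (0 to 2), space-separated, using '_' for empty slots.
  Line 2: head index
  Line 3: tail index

write(70): buf=[70 _ _], head=0, tail=1, size=1
write(69): buf=[70 69 _], head=0, tail=2, size=2
read(): buf=[_ 69 _], head=1, tail=2, size=1
write(86): buf=[_ 69 86], head=1, tail=0, size=2
read(): buf=[_ _ 86], head=2, tail=0, size=1
read(): buf=[_ _ _], head=0, tail=0, size=0
write(77): buf=[77 _ _], head=0, tail=1, size=1
write(75): buf=[77 75 _], head=0, tail=2, size=2
read(): buf=[_ 75 _], head=1, tail=2, size=1
write(78): buf=[_ 75 78], head=1, tail=0, size=2
write(33): buf=[33 75 78], head=1, tail=1, size=3
read(): buf=[33 _ 78], head=2, tail=1, size=2
write(2): buf=[33 2 78], head=2, tail=2, size=3
read(): buf=[33 2 _], head=0, tail=2, size=2

Answer: 33 2 _
0
2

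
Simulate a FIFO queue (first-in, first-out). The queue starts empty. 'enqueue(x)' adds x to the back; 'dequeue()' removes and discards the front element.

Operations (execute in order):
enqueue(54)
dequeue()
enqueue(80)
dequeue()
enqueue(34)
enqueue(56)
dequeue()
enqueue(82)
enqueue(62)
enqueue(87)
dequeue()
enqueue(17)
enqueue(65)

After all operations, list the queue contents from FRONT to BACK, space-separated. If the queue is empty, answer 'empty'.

enqueue(54): [54]
dequeue(): []
enqueue(80): [80]
dequeue(): []
enqueue(34): [34]
enqueue(56): [34, 56]
dequeue(): [56]
enqueue(82): [56, 82]
enqueue(62): [56, 82, 62]
enqueue(87): [56, 82, 62, 87]
dequeue(): [82, 62, 87]
enqueue(17): [82, 62, 87, 17]
enqueue(65): [82, 62, 87, 17, 65]

Answer: 82 62 87 17 65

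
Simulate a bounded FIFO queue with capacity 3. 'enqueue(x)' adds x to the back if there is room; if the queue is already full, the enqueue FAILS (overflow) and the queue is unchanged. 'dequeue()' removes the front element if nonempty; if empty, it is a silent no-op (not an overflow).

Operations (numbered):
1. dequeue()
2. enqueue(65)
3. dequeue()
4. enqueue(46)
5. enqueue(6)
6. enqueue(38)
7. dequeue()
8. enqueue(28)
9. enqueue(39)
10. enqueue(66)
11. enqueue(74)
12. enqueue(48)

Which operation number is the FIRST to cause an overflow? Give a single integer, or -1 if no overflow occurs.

1. dequeue(): empty, no-op, size=0
2. enqueue(65): size=1
3. dequeue(): size=0
4. enqueue(46): size=1
5. enqueue(6): size=2
6. enqueue(38): size=3
7. dequeue(): size=2
8. enqueue(28): size=3
9. enqueue(39): size=3=cap → OVERFLOW (fail)
10. enqueue(66): size=3=cap → OVERFLOW (fail)
11. enqueue(74): size=3=cap → OVERFLOW (fail)
12. enqueue(48): size=3=cap → OVERFLOW (fail)

Answer: 9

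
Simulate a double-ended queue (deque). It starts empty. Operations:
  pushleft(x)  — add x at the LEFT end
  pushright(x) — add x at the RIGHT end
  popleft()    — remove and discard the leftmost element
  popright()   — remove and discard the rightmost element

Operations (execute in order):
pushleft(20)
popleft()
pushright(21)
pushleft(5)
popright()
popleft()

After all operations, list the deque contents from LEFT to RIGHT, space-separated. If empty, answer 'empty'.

Answer: empty

Derivation:
pushleft(20): [20]
popleft(): []
pushright(21): [21]
pushleft(5): [5, 21]
popright(): [5]
popleft(): []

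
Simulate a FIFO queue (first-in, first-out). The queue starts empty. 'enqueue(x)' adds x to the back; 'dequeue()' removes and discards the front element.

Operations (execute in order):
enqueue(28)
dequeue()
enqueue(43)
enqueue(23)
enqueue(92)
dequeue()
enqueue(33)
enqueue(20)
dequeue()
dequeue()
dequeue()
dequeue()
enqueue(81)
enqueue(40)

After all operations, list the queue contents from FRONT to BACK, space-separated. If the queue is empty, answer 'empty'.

enqueue(28): [28]
dequeue(): []
enqueue(43): [43]
enqueue(23): [43, 23]
enqueue(92): [43, 23, 92]
dequeue(): [23, 92]
enqueue(33): [23, 92, 33]
enqueue(20): [23, 92, 33, 20]
dequeue(): [92, 33, 20]
dequeue(): [33, 20]
dequeue(): [20]
dequeue(): []
enqueue(81): [81]
enqueue(40): [81, 40]

Answer: 81 40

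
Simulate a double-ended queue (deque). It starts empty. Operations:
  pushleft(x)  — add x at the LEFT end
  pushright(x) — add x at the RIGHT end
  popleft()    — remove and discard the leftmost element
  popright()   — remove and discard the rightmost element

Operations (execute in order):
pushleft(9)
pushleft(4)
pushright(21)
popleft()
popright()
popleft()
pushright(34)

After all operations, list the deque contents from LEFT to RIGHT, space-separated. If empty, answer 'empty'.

Answer: 34

Derivation:
pushleft(9): [9]
pushleft(4): [4, 9]
pushright(21): [4, 9, 21]
popleft(): [9, 21]
popright(): [9]
popleft(): []
pushright(34): [34]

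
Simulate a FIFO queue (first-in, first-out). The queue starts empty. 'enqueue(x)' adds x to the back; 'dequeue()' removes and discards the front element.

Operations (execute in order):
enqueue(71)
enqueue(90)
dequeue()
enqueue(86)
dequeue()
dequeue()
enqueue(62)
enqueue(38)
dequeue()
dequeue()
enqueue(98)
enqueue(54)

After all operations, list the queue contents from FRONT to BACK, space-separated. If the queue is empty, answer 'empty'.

Answer: 98 54

Derivation:
enqueue(71): [71]
enqueue(90): [71, 90]
dequeue(): [90]
enqueue(86): [90, 86]
dequeue(): [86]
dequeue(): []
enqueue(62): [62]
enqueue(38): [62, 38]
dequeue(): [38]
dequeue(): []
enqueue(98): [98]
enqueue(54): [98, 54]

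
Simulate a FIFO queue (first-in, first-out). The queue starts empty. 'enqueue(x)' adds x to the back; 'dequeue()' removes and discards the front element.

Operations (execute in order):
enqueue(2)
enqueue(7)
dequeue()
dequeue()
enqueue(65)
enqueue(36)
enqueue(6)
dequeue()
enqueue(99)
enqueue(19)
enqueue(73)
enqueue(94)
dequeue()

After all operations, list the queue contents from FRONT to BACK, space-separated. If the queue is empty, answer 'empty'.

Answer: 6 99 19 73 94

Derivation:
enqueue(2): [2]
enqueue(7): [2, 7]
dequeue(): [7]
dequeue(): []
enqueue(65): [65]
enqueue(36): [65, 36]
enqueue(6): [65, 36, 6]
dequeue(): [36, 6]
enqueue(99): [36, 6, 99]
enqueue(19): [36, 6, 99, 19]
enqueue(73): [36, 6, 99, 19, 73]
enqueue(94): [36, 6, 99, 19, 73, 94]
dequeue(): [6, 99, 19, 73, 94]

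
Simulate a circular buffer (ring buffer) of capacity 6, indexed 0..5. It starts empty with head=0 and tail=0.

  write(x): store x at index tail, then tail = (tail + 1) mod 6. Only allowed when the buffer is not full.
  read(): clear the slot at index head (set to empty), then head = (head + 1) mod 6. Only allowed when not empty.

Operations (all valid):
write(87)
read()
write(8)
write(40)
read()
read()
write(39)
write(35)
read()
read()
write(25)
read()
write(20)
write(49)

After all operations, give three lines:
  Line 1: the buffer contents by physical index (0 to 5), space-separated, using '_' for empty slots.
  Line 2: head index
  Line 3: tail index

Answer: 20 49 _ _ _ _
0
2

Derivation:
write(87): buf=[87 _ _ _ _ _], head=0, tail=1, size=1
read(): buf=[_ _ _ _ _ _], head=1, tail=1, size=0
write(8): buf=[_ 8 _ _ _ _], head=1, tail=2, size=1
write(40): buf=[_ 8 40 _ _ _], head=1, tail=3, size=2
read(): buf=[_ _ 40 _ _ _], head=2, tail=3, size=1
read(): buf=[_ _ _ _ _ _], head=3, tail=3, size=0
write(39): buf=[_ _ _ 39 _ _], head=3, tail=4, size=1
write(35): buf=[_ _ _ 39 35 _], head=3, tail=5, size=2
read(): buf=[_ _ _ _ 35 _], head=4, tail=5, size=1
read(): buf=[_ _ _ _ _ _], head=5, tail=5, size=0
write(25): buf=[_ _ _ _ _ 25], head=5, tail=0, size=1
read(): buf=[_ _ _ _ _ _], head=0, tail=0, size=0
write(20): buf=[20 _ _ _ _ _], head=0, tail=1, size=1
write(49): buf=[20 49 _ _ _ _], head=0, tail=2, size=2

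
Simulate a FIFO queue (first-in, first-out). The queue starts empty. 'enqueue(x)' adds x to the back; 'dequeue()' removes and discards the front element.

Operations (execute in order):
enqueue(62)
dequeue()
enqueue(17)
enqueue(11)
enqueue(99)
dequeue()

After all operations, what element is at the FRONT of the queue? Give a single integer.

Answer: 11

Derivation:
enqueue(62): queue = [62]
dequeue(): queue = []
enqueue(17): queue = [17]
enqueue(11): queue = [17, 11]
enqueue(99): queue = [17, 11, 99]
dequeue(): queue = [11, 99]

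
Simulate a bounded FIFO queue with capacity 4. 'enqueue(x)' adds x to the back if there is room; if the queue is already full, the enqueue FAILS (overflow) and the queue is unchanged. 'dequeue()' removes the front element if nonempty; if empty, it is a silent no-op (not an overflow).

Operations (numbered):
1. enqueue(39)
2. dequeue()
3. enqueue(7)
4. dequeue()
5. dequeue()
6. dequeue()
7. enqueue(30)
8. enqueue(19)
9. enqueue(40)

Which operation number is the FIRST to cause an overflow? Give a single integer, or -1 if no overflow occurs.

1. enqueue(39): size=1
2. dequeue(): size=0
3. enqueue(7): size=1
4. dequeue(): size=0
5. dequeue(): empty, no-op, size=0
6. dequeue(): empty, no-op, size=0
7. enqueue(30): size=1
8. enqueue(19): size=2
9. enqueue(40): size=3

Answer: -1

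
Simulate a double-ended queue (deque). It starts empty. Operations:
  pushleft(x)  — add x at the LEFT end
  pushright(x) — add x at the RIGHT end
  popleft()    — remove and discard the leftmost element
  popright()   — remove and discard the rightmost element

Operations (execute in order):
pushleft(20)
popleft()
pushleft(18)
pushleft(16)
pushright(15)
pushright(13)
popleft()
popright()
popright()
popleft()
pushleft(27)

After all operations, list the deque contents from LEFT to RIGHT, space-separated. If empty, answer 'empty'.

Answer: 27

Derivation:
pushleft(20): [20]
popleft(): []
pushleft(18): [18]
pushleft(16): [16, 18]
pushright(15): [16, 18, 15]
pushright(13): [16, 18, 15, 13]
popleft(): [18, 15, 13]
popright(): [18, 15]
popright(): [18]
popleft(): []
pushleft(27): [27]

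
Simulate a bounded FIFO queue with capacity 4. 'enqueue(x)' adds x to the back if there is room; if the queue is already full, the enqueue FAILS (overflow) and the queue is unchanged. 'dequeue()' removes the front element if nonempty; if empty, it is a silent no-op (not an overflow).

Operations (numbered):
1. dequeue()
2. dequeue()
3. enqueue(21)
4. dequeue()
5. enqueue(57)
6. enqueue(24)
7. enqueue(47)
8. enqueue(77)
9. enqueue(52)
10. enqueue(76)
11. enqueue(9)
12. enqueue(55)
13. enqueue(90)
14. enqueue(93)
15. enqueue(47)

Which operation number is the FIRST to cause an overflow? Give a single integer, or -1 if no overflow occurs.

Answer: 9

Derivation:
1. dequeue(): empty, no-op, size=0
2. dequeue(): empty, no-op, size=0
3. enqueue(21): size=1
4. dequeue(): size=0
5. enqueue(57): size=1
6. enqueue(24): size=2
7. enqueue(47): size=3
8. enqueue(77): size=4
9. enqueue(52): size=4=cap → OVERFLOW (fail)
10. enqueue(76): size=4=cap → OVERFLOW (fail)
11. enqueue(9): size=4=cap → OVERFLOW (fail)
12. enqueue(55): size=4=cap → OVERFLOW (fail)
13. enqueue(90): size=4=cap → OVERFLOW (fail)
14. enqueue(93): size=4=cap → OVERFLOW (fail)
15. enqueue(47): size=4=cap → OVERFLOW (fail)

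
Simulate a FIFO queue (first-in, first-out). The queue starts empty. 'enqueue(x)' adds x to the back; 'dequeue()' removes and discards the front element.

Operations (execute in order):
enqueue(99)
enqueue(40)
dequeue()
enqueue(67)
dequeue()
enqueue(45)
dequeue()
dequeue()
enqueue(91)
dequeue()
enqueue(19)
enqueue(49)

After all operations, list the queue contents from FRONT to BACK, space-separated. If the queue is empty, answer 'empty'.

Answer: 19 49

Derivation:
enqueue(99): [99]
enqueue(40): [99, 40]
dequeue(): [40]
enqueue(67): [40, 67]
dequeue(): [67]
enqueue(45): [67, 45]
dequeue(): [45]
dequeue(): []
enqueue(91): [91]
dequeue(): []
enqueue(19): [19]
enqueue(49): [19, 49]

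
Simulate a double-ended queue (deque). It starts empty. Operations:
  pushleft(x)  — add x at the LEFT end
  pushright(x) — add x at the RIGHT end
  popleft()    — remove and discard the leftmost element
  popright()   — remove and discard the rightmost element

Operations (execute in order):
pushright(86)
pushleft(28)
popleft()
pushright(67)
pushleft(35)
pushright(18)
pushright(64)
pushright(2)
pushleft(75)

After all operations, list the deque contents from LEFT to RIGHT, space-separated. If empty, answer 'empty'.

Answer: 75 35 86 67 18 64 2

Derivation:
pushright(86): [86]
pushleft(28): [28, 86]
popleft(): [86]
pushright(67): [86, 67]
pushleft(35): [35, 86, 67]
pushright(18): [35, 86, 67, 18]
pushright(64): [35, 86, 67, 18, 64]
pushright(2): [35, 86, 67, 18, 64, 2]
pushleft(75): [75, 35, 86, 67, 18, 64, 2]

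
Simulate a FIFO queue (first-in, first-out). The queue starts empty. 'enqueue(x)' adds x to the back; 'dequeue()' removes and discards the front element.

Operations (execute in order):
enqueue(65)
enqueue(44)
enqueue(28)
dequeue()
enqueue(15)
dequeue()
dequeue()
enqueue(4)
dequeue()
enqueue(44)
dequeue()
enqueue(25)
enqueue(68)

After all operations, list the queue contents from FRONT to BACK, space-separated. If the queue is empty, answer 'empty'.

Answer: 44 25 68

Derivation:
enqueue(65): [65]
enqueue(44): [65, 44]
enqueue(28): [65, 44, 28]
dequeue(): [44, 28]
enqueue(15): [44, 28, 15]
dequeue(): [28, 15]
dequeue(): [15]
enqueue(4): [15, 4]
dequeue(): [4]
enqueue(44): [4, 44]
dequeue(): [44]
enqueue(25): [44, 25]
enqueue(68): [44, 25, 68]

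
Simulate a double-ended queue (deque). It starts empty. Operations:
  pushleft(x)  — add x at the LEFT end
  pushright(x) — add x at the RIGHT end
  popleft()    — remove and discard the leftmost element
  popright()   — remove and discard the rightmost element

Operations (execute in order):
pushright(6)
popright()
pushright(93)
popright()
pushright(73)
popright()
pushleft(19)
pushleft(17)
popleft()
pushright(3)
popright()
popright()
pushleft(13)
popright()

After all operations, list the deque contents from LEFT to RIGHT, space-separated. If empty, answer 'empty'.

Answer: empty

Derivation:
pushright(6): [6]
popright(): []
pushright(93): [93]
popright(): []
pushright(73): [73]
popright(): []
pushleft(19): [19]
pushleft(17): [17, 19]
popleft(): [19]
pushright(3): [19, 3]
popright(): [19]
popright(): []
pushleft(13): [13]
popright(): []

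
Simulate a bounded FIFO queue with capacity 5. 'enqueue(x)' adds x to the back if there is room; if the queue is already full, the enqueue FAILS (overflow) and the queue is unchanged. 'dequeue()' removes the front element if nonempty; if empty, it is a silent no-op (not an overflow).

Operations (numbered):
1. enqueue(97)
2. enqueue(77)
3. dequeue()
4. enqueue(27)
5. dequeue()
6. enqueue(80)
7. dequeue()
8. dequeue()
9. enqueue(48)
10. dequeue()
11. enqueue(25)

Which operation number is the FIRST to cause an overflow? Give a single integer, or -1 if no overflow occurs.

1. enqueue(97): size=1
2. enqueue(77): size=2
3. dequeue(): size=1
4. enqueue(27): size=2
5. dequeue(): size=1
6. enqueue(80): size=2
7. dequeue(): size=1
8. dequeue(): size=0
9. enqueue(48): size=1
10. dequeue(): size=0
11. enqueue(25): size=1

Answer: -1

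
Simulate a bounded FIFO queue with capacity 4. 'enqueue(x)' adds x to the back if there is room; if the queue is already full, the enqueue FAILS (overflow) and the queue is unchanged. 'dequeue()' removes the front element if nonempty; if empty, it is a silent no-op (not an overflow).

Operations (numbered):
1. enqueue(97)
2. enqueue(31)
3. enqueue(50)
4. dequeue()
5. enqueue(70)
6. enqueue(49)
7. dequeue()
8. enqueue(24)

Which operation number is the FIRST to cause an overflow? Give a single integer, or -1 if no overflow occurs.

1. enqueue(97): size=1
2. enqueue(31): size=2
3. enqueue(50): size=3
4. dequeue(): size=2
5. enqueue(70): size=3
6. enqueue(49): size=4
7. dequeue(): size=3
8. enqueue(24): size=4

Answer: -1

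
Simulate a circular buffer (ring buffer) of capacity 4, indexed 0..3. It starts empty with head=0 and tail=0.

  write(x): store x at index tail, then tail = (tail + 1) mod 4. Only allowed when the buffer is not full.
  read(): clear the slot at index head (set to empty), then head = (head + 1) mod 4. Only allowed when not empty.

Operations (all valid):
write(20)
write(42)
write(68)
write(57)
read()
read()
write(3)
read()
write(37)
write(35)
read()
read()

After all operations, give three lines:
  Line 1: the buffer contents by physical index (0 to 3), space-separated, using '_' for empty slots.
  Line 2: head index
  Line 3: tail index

Answer: _ 37 35 _
1
3

Derivation:
write(20): buf=[20 _ _ _], head=0, tail=1, size=1
write(42): buf=[20 42 _ _], head=0, tail=2, size=2
write(68): buf=[20 42 68 _], head=0, tail=3, size=3
write(57): buf=[20 42 68 57], head=0, tail=0, size=4
read(): buf=[_ 42 68 57], head=1, tail=0, size=3
read(): buf=[_ _ 68 57], head=2, tail=0, size=2
write(3): buf=[3 _ 68 57], head=2, tail=1, size=3
read(): buf=[3 _ _ 57], head=3, tail=1, size=2
write(37): buf=[3 37 _ 57], head=3, tail=2, size=3
write(35): buf=[3 37 35 57], head=3, tail=3, size=4
read(): buf=[3 37 35 _], head=0, tail=3, size=3
read(): buf=[_ 37 35 _], head=1, tail=3, size=2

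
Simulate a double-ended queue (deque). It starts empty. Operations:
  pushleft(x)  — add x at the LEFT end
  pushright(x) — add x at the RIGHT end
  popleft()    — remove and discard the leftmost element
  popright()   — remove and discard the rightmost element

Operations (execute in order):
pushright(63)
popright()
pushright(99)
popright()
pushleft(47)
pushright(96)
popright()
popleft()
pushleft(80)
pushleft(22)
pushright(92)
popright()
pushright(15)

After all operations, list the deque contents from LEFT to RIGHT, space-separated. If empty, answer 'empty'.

Answer: 22 80 15

Derivation:
pushright(63): [63]
popright(): []
pushright(99): [99]
popright(): []
pushleft(47): [47]
pushright(96): [47, 96]
popright(): [47]
popleft(): []
pushleft(80): [80]
pushleft(22): [22, 80]
pushright(92): [22, 80, 92]
popright(): [22, 80]
pushright(15): [22, 80, 15]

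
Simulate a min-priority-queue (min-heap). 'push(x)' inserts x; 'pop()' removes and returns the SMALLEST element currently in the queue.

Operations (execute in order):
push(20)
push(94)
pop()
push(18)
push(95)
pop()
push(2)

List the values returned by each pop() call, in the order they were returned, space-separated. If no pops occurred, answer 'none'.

push(20): heap contents = [20]
push(94): heap contents = [20, 94]
pop() → 20: heap contents = [94]
push(18): heap contents = [18, 94]
push(95): heap contents = [18, 94, 95]
pop() → 18: heap contents = [94, 95]
push(2): heap contents = [2, 94, 95]

Answer: 20 18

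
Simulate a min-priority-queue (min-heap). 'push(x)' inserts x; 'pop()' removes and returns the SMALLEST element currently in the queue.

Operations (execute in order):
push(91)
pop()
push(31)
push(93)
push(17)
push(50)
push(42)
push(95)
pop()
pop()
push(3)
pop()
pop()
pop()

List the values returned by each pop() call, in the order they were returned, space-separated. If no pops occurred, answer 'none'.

push(91): heap contents = [91]
pop() → 91: heap contents = []
push(31): heap contents = [31]
push(93): heap contents = [31, 93]
push(17): heap contents = [17, 31, 93]
push(50): heap contents = [17, 31, 50, 93]
push(42): heap contents = [17, 31, 42, 50, 93]
push(95): heap contents = [17, 31, 42, 50, 93, 95]
pop() → 17: heap contents = [31, 42, 50, 93, 95]
pop() → 31: heap contents = [42, 50, 93, 95]
push(3): heap contents = [3, 42, 50, 93, 95]
pop() → 3: heap contents = [42, 50, 93, 95]
pop() → 42: heap contents = [50, 93, 95]
pop() → 50: heap contents = [93, 95]

Answer: 91 17 31 3 42 50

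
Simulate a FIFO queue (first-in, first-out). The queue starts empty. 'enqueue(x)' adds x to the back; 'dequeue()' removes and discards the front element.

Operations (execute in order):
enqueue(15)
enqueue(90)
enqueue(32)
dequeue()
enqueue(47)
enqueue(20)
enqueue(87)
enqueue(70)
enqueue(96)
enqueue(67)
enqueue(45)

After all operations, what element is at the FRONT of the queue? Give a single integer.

Answer: 90

Derivation:
enqueue(15): queue = [15]
enqueue(90): queue = [15, 90]
enqueue(32): queue = [15, 90, 32]
dequeue(): queue = [90, 32]
enqueue(47): queue = [90, 32, 47]
enqueue(20): queue = [90, 32, 47, 20]
enqueue(87): queue = [90, 32, 47, 20, 87]
enqueue(70): queue = [90, 32, 47, 20, 87, 70]
enqueue(96): queue = [90, 32, 47, 20, 87, 70, 96]
enqueue(67): queue = [90, 32, 47, 20, 87, 70, 96, 67]
enqueue(45): queue = [90, 32, 47, 20, 87, 70, 96, 67, 45]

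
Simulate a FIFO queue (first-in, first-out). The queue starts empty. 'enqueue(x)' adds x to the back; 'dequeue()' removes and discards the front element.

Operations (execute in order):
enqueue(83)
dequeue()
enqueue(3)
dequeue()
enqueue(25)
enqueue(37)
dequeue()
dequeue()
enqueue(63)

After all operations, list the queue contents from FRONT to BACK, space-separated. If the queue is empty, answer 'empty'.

Answer: 63

Derivation:
enqueue(83): [83]
dequeue(): []
enqueue(3): [3]
dequeue(): []
enqueue(25): [25]
enqueue(37): [25, 37]
dequeue(): [37]
dequeue(): []
enqueue(63): [63]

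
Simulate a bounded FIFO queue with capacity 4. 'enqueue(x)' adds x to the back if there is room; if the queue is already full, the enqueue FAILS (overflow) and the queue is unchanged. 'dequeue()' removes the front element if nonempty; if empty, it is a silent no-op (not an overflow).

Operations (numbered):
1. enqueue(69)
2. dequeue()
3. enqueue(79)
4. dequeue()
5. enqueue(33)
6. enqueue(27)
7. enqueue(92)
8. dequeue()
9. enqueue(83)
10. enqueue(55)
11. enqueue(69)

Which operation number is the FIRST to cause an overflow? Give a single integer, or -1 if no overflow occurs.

1. enqueue(69): size=1
2. dequeue(): size=0
3. enqueue(79): size=1
4. dequeue(): size=0
5. enqueue(33): size=1
6. enqueue(27): size=2
7. enqueue(92): size=3
8. dequeue(): size=2
9. enqueue(83): size=3
10. enqueue(55): size=4
11. enqueue(69): size=4=cap → OVERFLOW (fail)

Answer: 11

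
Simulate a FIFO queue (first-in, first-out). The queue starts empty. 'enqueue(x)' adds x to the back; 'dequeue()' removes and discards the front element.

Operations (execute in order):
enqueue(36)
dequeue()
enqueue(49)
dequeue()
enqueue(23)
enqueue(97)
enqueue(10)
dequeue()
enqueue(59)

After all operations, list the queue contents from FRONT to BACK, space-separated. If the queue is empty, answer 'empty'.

enqueue(36): [36]
dequeue(): []
enqueue(49): [49]
dequeue(): []
enqueue(23): [23]
enqueue(97): [23, 97]
enqueue(10): [23, 97, 10]
dequeue(): [97, 10]
enqueue(59): [97, 10, 59]

Answer: 97 10 59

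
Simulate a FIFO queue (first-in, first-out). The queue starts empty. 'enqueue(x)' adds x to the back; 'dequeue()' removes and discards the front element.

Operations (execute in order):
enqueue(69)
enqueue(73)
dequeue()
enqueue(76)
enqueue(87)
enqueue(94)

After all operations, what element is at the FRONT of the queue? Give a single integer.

enqueue(69): queue = [69]
enqueue(73): queue = [69, 73]
dequeue(): queue = [73]
enqueue(76): queue = [73, 76]
enqueue(87): queue = [73, 76, 87]
enqueue(94): queue = [73, 76, 87, 94]

Answer: 73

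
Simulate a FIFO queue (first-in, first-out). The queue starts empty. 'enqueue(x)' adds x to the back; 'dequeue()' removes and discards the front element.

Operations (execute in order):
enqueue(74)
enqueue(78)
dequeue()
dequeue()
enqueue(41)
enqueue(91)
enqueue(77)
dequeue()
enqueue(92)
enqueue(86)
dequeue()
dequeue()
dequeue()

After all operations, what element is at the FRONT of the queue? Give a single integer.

Answer: 86

Derivation:
enqueue(74): queue = [74]
enqueue(78): queue = [74, 78]
dequeue(): queue = [78]
dequeue(): queue = []
enqueue(41): queue = [41]
enqueue(91): queue = [41, 91]
enqueue(77): queue = [41, 91, 77]
dequeue(): queue = [91, 77]
enqueue(92): queue = [91, 77, 92]
enqueue(86): queue = [91, 77, 92, 86]
dequeue(): queue = [77, 92, 86]
dequeue(): queue = [92, 86]
dequeue(): queue = [86]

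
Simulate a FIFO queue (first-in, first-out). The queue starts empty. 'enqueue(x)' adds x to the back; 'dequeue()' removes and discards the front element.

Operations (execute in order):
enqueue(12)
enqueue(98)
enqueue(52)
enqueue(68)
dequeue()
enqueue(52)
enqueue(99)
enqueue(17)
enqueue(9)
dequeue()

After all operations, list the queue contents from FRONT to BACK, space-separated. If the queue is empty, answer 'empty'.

Answer: 52 68 52 99 17 9

Derivation:
enqueue(12): [12]
enqueue(98): [12, 98]
enqueue(52): [12, 98, 52]
enqueue(68): [12, 98, 52, 68]
dequeue(): [98, 52, 68]
enqueue(52): [98, 52, 68, 52]
enqueue(99): [98, 52, 68, 52, 99]
enqueue(17): [98, 52, 68, 52, 99, 17]
enqueue(9): [98, 52, 68, 52, 99, 17, 9]
dequeue(): [52, 68, 52, 99, 17, 9]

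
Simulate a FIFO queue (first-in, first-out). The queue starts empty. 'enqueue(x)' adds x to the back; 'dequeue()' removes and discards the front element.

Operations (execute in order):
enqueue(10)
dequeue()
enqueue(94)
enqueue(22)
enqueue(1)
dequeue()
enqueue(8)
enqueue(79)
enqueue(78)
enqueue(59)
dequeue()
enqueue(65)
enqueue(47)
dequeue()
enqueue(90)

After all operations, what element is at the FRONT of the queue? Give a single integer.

enqueue(10): queue = [10]
dequeue(): queue = []
enqueue(94): queue = [94]
enqueue(22): queue = [94, 22]
enqueue(1): queue = [94, 22, 1]
dequeue(): queue = [22, 1]
enqueue(8): queue = [22, 1, 8]
enqueue(79): queue = [22, 1, 8, 79]
enqueue(78): queue = [22, 1, 8, 79, 78]
enqueue(59): queue = [22, 1, 8, 79, 78, 59]
dequeue(): queue = [1, 8, 79, 78, 59]
enqueue(65): queue = [1, 8, 79, 78, 59, 65]
enqueue(47): queue = [1, 8, 79, 78, 59, 65, 47]
dequeue(): queue = [8, 79, 78, 59, 65, 47]
enqueue(90): queue = [8, 79, 78, 59, 65, 47, 90]

Answer: 8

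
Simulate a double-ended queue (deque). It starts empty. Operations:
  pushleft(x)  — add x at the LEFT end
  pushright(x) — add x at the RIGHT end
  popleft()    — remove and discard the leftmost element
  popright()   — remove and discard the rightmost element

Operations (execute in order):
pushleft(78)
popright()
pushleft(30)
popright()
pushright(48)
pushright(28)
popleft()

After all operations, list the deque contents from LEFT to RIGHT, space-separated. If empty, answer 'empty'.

Answer: 28

Derivation:
pushleft(78): [78]
popright(): []
pushleft(30): [30]
popright(): []
pushright(48): [48]
pushright(28): [48, 28]
popleft(): [28]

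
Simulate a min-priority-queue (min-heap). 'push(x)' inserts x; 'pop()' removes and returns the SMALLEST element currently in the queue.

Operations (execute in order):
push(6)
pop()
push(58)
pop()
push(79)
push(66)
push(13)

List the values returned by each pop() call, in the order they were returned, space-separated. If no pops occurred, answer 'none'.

Answer: 6 58

Derivation:
push(6): heap contents = [6]
pop() → 6: heap contents = []
push(58): heap contents = [58]
pop() → 58: heap contents = []
push(79): heap contents = [79]
push(66): heap contents = [66, 79]
push(13): heap contents = [13, 66, 79]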